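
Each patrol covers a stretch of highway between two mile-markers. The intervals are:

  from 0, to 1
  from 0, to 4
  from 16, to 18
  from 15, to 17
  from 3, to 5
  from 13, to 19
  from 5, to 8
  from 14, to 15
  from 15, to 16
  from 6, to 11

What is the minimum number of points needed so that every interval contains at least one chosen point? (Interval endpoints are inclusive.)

Sorted: [0,1] [0,4] [3,5] [5,8] [6,11] [14,15] [15,16] [15,17] [16,18] [13,19]
{[0,1],[0,4]} hit by 1; {[3,5],[5,8]} hit by 5; {[6,11]} hit by 11; {[14,15],[15,16],[15,17]} hit by 15; {[16,18],[13,19]} hit by 18.
Points: 1, 5, 11, 15, 18 (5 total).

5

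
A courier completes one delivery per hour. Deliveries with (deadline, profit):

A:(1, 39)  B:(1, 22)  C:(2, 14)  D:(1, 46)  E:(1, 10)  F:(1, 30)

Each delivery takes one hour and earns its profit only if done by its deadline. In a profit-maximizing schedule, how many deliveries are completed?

Sort by profit descending; place each in the latest free slot ≤ its deadline.
By profit: D(d1,46), A(d1,39), F(d1,30), B(d1,22), C(d2,14), E(d1,10)
D→slot 1; A skipped; F skipped; B skipped; C→slot 2; E skipped.
2 of 6 scheduled.

2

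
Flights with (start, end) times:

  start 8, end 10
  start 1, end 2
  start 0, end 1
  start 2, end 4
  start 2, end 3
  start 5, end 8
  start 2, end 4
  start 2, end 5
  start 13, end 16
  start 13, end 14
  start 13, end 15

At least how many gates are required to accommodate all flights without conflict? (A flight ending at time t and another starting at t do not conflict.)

4

Count concurrent intervals with a sweep; the peak is the room count.
starts: [0, 1, 2, 2, 2, 2, 5, 8, 13, 13, 13]
ends:   [1, 2, 3, 4, 4, 5, 8, 10, 14, 15, 16]
s0→1 e1→0 s1→1 e2→0 s2→1 s2→2 s2→3 s2→4  — peak 4.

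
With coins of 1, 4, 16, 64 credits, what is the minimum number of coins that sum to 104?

104 = 1×64 + 2×16 + 2×4
Total coins = 1 + 2 + 2 = 5

5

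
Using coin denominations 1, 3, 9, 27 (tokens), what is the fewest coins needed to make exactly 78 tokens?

6

Greedy: take as many of the largest coin as possible, then repeat with the remainder.
78 = 2×27 + 2×9 + 2×3
Total coins = 2 + 2 + 2 = 6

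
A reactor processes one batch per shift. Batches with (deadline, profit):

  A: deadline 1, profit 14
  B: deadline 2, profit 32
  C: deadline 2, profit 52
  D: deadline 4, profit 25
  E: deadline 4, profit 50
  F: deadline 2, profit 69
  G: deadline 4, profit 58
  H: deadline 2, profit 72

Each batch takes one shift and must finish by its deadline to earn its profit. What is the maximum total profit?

Sort by profit descending; place each in the latest free slot ≤ its deadline.
By profit: H(d2,72), F(d2,69), G(d4,58), C(d2,52), E(d4,50), B(d2,32), D(d4,25), A(d1,14)
H→slot 2; F→slot 1; G→slot 4; C skipped; E→slot 3; B skipped; D skipped; A skipped.
Profit = 69 + 72 + 50 + 58 = 249

249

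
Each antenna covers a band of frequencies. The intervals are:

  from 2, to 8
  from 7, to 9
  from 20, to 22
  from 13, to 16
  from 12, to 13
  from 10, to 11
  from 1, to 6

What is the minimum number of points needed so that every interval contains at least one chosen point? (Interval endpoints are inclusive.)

Sort by right endpoint; whenever an interval is uncovered, place a point at its right end.
By right end: [1,6]  [2,8]  [7,9]  [10,11]  [12,13]  [13,16]  [20,22]
[1,6] uncovered → point at 6; [7,9] uncovered → point at 9; [10,11] uncovered → point at 11; [12,13] uncovered → point at 13; [20,22] uncovered → point at 22.
Points: 6, 9, 11, 13, 22 (5 total).

5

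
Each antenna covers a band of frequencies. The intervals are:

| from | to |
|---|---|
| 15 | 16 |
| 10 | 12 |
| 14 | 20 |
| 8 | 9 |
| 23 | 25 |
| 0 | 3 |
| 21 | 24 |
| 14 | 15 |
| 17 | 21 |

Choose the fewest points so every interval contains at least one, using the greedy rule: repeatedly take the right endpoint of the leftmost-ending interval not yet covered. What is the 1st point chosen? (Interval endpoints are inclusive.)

Sort by right endpoint; whenever an interval is uncovered, place a point at its right end.
Sorted: [0,3] [8,9] [10,12] [14,15] [15,16] [14,20] [17,21] [21,24] [23,25]
{[0,3]} hit by 3; {[8,9]} hit by 9; {[10,12]} hit by 12; {[14,15],[15,16],[14,20]} hit by 15; {[17,21],[21,24]} hit by 21; {[23,25]} hit by 25.
Points: 3, 9, 12, 15, 21, 25 (6 total).

3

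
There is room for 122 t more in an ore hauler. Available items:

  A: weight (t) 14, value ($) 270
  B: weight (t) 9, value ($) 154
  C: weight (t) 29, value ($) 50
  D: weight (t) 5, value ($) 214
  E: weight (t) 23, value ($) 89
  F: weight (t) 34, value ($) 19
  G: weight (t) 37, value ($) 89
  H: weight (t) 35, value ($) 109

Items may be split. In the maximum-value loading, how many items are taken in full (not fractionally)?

5

Order: D (214/5=42.80) > A (270/14=19.29) > B (154/9=17.11) > E (89/23=3.87) > H (109/35=3.11) > G (89/37=2.41) > C (50/29=1.72) > F (19/34=0.56)
Fill: take D (5 @ 214) → take A (14 @ 270) → take B (9 @ 154) → take E (23 @ 89) → take H (35 @ 109) → take 36/37 of G → 86.59; 122/122 used.
5 item(s) taken whole; one partial (take 36/37 of G).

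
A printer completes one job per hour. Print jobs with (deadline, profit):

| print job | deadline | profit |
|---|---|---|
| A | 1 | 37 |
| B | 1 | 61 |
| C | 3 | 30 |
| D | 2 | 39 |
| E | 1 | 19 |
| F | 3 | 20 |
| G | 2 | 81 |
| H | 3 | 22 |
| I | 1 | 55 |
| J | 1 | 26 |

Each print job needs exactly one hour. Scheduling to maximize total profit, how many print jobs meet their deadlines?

3

Profit order: G=81 B=61 I=55 D=39 A=37 C=30 J=26 H=22 F=20 E=19
Assign: G→slot 2, B→slot 1, I skipped, D skipped, A skipped, C→slot 3, J skipped, H skipped, F skipped, E skipped.
Slots: [1:B] [2:G] [3:C]
3 of 10 scheduled.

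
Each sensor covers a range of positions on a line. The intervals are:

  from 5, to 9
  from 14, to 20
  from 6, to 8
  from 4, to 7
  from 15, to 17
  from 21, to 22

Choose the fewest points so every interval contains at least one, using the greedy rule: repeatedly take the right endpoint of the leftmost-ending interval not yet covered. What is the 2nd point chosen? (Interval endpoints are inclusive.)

17

Sorted: [4,7] [6,8] [5,9] [15,17] [14,20] [21,22]
{[4,7],[6,8],[5,9]} hit by 7; {[15,17],[14,20]} hit by 17; {[21,22]} hit by 22.
Points: 7, 17, 22 (3 total).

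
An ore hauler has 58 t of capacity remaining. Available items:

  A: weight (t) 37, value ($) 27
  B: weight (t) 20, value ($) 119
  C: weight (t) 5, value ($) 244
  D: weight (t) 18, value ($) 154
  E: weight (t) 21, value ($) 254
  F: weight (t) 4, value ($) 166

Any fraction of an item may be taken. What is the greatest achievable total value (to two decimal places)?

Sort by value per unit weight and fill in that order.
Order: C (244/5=48.80) > F (166/4=41.50) > E (254/21=12.10) > D (154/18=8.56) > B (119/20=5.95) > A (27/37=0.73)
Fill: take C (5 @ 244) → take F (4 @ 166) → take E (21 @ 254) → take D (18 @ 154) → take 10/20 of B → 59.50; 58/58 used.
Total value = 877.50

877.50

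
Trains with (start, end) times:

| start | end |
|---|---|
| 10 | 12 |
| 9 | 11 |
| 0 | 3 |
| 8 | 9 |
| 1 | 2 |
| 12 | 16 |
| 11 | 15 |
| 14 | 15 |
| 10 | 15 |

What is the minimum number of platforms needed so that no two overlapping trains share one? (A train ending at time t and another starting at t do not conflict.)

starts: [0, 1, 8, 9, 10, 10, 11, 12, 14]
ends:   [2, 3, 9, 11, 12, 15, 15, 15, 16]
s0→1 s1→2 e2→1 e3→0 s8→1 e9→0 s9→1 s10→2 s10→3 e11→2 s11→3 e12→2 s12→3 s14→4  — peak 4.

4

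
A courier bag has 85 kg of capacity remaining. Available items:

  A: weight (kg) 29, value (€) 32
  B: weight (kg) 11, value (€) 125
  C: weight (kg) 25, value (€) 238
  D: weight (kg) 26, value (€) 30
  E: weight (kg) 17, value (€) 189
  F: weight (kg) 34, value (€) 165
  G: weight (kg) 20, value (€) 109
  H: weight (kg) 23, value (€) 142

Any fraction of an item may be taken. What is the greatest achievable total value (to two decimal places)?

Order: B (125/11=11.36) > E (189/17=11.12) > C (238/25=9.52) > H (142/23=6.17) > G (109/20=5.45) > F (165/34=4.85) > D (30/26=1.15) > A (32/29=1.10)
Fill: take B (11 @ 125) → take E (17 @ 189) → take C (25 @ 238) → take H (23 @ 142) → take 9/20 of G → 49.05; 85/85 used.
Total value = 743.05

743.05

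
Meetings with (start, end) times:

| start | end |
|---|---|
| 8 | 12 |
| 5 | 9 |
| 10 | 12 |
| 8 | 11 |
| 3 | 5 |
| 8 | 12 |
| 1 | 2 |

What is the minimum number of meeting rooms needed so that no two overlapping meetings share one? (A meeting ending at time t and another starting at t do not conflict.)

4

Count concurrent intervals with a sweep; the peak is the room count.
starts: [1, 3, 5, 8, 8, 8, 10]
ends:   [2, 5, 9, 11, 12, 12, 12]
s1→1 e2→0 s3→1 e5→0 s5→1 s8→2 s8→3 s8→4  — peak 4.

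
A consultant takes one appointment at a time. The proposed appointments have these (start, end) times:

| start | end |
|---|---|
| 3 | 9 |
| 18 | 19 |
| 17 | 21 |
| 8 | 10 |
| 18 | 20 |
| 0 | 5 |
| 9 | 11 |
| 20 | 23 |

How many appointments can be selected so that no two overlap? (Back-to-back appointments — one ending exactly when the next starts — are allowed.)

4

By end time: (0,5), (3,9), (8,10), (9,11), (18,19), (18,20), (17,21), (20,23).
Pick (0,5); next start ≥ 5 → (8,10); next start ≥ 10 → (18,19); next start ≥ 19 → (20,23).
Selected 4 appointments.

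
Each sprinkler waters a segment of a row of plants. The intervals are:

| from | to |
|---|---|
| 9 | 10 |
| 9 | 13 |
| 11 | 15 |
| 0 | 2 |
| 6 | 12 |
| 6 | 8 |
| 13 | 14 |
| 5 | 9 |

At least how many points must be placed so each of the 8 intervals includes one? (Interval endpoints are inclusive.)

4

Process intervals by earliest right end; each time one isn't hit yet, stab at its right endpoint.
Sorted: [0,2] [6,8] [5,9] [9,10] [6,12] [9,13] [13,14] [11,15]
{[0,2]} hit by 2; {[6,8],[5,9]} hit by 8; {[9,10],[6,12],[9,13]} hit by 10; {[13,14],[11,15]} hit by 14.
Points: 2, 8, 10, 14 (4 total).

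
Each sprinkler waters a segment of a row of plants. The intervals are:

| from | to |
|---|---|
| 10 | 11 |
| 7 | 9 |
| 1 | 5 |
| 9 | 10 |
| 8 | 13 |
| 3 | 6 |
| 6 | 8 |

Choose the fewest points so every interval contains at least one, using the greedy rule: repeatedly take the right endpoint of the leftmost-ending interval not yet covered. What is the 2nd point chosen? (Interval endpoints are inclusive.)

Sorted: [1,5] [3,6] [6,8] [7,9] [9,10] [10,11] [8,13]
{[1,5],[3,6]} hit by 5; {[6,8],[7,9]} hit by 8; {[9,10],[10,11],[8,13]} hit by 10.
Points: 5, 8, 10 (3 total).

8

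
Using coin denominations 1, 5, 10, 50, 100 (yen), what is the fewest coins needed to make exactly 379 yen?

379 − 3×100→79 − 1×50→29 − 2×10→9 − 1×5→4 − 4×1→0
Total coins = 3 + 1 + 2 + 1 + 4 = 11

11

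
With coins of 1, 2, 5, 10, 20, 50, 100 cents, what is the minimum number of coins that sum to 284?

284 − 2×100→84 − 1×50→34 − 1×20→14 − 1×10→4 − 2×2→0
Total coins = 2 + 1 + 1 + 1 + 2 = 7

7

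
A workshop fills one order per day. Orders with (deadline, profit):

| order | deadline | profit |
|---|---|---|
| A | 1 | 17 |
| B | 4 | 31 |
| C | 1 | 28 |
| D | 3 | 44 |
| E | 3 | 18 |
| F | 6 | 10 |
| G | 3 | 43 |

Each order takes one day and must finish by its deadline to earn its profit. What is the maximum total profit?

156

By profit: D(d3,44), G(d3,43), B(d4,31), C(d1,28), E(d3,18), A(d1,17), F(d6,10)
D→slot 3; G→slot 2; B→slot 4; C→slot 1; E skipped; A skipped; F→slot 6.
Profit = 28 + 43 + 44 + 31 + 10 = 156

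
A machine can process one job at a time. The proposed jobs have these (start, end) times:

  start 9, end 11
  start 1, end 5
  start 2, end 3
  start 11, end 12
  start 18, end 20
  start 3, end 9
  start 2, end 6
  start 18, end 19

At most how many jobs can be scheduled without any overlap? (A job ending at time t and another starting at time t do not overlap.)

5

By end time: (2,3), (1,5), (2,6), (3,9), (9,11), (11,12), (18,19), (18,20).
Pick (2,3); next start ≥ 3 → (3,9); next start ≥ 9 → (9,11); next start ≥ 11 → (11,12); next start ≥ 12 → (18,19).
Selected 5 jobs.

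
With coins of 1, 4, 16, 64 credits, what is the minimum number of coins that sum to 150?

6

Greedy: take as many of the largest coin as possible, then repeat with the remainder.
150 − 2×64→22 − 1×16→6 − 1×4→2 − 2×1→0
Total coins = 2 + 1 + 1 + 2 = 6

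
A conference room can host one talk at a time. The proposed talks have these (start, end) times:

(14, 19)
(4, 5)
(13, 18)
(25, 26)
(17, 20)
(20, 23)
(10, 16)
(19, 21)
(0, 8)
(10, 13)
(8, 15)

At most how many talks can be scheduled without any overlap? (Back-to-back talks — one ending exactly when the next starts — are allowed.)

Order by finish time; keep every interval that doesn't clash with the previous kept one.
Sorted by end: (4,5)  (0,8)  (10,13)  (8,15)  (10,16)  (13,18)  (14,19)  (17,20)  (19,21)  (20,23)  (25,26)
take (4,5); skip (0,8); take (10,13); take (13,18); take (19,21); take (25,26).
Selected 5 talks.

5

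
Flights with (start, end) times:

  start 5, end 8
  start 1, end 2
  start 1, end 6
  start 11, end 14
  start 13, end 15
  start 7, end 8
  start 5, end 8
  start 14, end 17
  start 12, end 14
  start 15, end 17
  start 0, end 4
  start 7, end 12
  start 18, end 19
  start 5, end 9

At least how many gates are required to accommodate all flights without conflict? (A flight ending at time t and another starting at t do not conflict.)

Count concurrent intervals with a sweep; the peak is the room count.
Events (time:±→running): 0:+→1 1:+→2 1:+→3 2:-→2 4:-→1 5:+→2 5:+→3 5:+→4 6:-→3 7:+→4 7:+→5 … peak 5.

5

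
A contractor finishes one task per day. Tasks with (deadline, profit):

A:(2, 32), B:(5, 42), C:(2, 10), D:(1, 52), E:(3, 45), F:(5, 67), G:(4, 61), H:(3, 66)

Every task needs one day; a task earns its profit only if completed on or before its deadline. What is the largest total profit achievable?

Profit order: F=67 H=66 G=61 D=52 E=45 B=42 A=32 C=10
Assign: F→slot 5, H→slot 3, G→slot 4, D→slot 1, E→slot 2, B skipped, A skipped, C skipped.
Slots: [1:D] [2:E] [3:H] [4:G] [5:F]
Profit = 52 + 45 + 66 + 61 + 67 = 291

291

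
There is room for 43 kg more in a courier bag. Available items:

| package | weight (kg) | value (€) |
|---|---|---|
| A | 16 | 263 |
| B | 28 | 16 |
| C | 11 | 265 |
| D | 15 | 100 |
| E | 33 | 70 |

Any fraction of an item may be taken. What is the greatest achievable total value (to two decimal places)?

630.12

Sort by value per unit weight and fill in that order.
Ratios (sorted): C 24.09, A 16.44, D 6.67, E 2.12, B 0.57
take C (11 @ 265); take A (16 @ 263); take D (15 @ 100); take 1/33 of E → 2.12. Capacity used 43/43.
Total value = 630.12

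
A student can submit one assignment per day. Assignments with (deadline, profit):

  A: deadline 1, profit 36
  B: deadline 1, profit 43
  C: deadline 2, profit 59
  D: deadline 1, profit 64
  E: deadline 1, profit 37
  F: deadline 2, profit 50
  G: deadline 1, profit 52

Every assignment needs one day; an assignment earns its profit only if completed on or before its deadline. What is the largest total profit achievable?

Sort by profit descending; place each in the latest free slot ≤ its deadline.
By profit: D(d1,64), C(d2,59), G(d1,52), F(d2,50), B(d1,43), E(d1,37), A(d1,36)
D→slot 1; C→slot 2; G skipped; F skipped; B skipped; E skipped; A skipped.
Profit = 64 + 59 = 123

123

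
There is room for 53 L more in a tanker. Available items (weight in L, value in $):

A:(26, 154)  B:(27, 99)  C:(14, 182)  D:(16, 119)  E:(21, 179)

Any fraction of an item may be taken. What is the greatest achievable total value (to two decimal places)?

Greedy by value/weight ratio, highest first.
Ratios (sorted): C 13.00, E 8.52, D 7.44, A 5.92, B 3.67
take C (14 @ 182); take E (21 @ 179); take D (16 @ 119); take 2/26 of A → 11.85. Capacity used 53/53.
Total value = 491.85

491.85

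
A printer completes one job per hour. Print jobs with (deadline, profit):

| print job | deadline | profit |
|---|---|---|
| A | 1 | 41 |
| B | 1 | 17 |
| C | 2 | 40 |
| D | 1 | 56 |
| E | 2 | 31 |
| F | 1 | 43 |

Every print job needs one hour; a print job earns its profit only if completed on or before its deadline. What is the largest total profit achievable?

By profit: D(d1,56), F(d1,43), A(d1,41), C(d2,40), E(d2,31), B(d1,17)
D→slot 1; F skipped; A skipped; C→slot 2; E skipped; B skipped.
Profit = 56 + 40 = 96

96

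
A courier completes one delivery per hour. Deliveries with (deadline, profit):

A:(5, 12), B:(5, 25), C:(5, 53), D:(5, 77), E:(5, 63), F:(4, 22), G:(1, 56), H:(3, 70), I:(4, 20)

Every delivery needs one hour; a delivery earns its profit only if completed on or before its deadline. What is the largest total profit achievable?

319

Take jobs in profit order; each goes to the latest open slot no later than its deadline.
By profit: D(d5,77), H(d3,70), E(d5,63), G(d1,56), C(d5,53), B(d5,25), F(d4,22), I(d4,20), A(d5,12)
D→slot 5; H→slot 3; E→slot 4; G→slot 1; C→slot 2; B skipped; F skipped; I skipped; A skipped.
Profit = 56 + 53 + 70 + 63 + 77 = 319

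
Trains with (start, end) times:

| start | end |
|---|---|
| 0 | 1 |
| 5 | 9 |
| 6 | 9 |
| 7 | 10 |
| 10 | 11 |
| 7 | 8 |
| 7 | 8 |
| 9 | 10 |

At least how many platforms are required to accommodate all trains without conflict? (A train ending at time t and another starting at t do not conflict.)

Events (time:±→running): 0:+→1 1:-→0 5:+→1 6:+→2 7:+→3 7:+→4 7:+→5 … peak 5.

5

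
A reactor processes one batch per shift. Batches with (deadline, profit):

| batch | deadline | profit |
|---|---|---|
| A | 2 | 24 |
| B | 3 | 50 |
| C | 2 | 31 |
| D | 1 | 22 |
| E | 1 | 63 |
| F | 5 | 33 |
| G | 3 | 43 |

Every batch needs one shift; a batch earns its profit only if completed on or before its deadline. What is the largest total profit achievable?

Sort by profit descending; place each in the latest free slot ≤ its deadline.
By profit: E(d1,63), B(d3,50), G(d3,43), F(d5,33), C(d2,31), A(d2,24), D(d1,22)
E→slot 1; B→slot 3; G→slot 2; F→slot 5; C skipped; A skipped; D skipped.
Profit = 63 + 43 + 50 + 33 = 189

189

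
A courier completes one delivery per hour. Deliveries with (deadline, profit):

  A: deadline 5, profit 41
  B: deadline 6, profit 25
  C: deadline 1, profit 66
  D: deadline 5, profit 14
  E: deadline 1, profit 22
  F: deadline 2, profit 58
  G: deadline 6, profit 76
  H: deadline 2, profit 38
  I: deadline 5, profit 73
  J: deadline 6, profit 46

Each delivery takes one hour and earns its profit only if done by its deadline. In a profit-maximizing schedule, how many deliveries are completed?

Take jobs in profit order; each goes to the latest open slot no later than its deadline.
Profit order: G=76 I=73 C=66 F=58 J=46 A=41 H=38 B=25 E=22 D=14
Assign: G→slot 6, I→slot 5, C→slot 1, F→slot 2, J→slot 4, A→slot 3, H skipped, B skipped, E skipped, D skipped.
Slots: [1:C] [2:F] [3:A] [4:J] [5:I] [6:G]
6 of 10 scheduled.

6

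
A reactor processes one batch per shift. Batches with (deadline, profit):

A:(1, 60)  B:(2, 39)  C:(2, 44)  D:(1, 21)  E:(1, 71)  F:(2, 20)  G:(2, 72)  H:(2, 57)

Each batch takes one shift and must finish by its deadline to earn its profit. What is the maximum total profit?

Take jobs in profit order; each goes to the latest open slot no later than its deadline.
By profit: G(d2,72), E(d1,71), A(d1,60), H(d2,57), C(d2,44), B(d2,39), D(d1,21), F(d2,20)
G→slot 2; E→slot 1; A skipped; H skipped; C skipped; B skipped; D skipped; F skipped.
Profit = 71 + 72 = 143

143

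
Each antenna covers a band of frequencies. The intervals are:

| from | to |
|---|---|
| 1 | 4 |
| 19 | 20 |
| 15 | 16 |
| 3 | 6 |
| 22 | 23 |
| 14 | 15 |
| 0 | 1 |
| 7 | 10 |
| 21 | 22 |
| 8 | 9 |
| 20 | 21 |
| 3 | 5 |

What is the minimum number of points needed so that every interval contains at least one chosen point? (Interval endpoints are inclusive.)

6

Sort by right endpoint; whenever an interval is uncovered, place a point at its right end.
By right end: [0,1]  [1,4]  [3,5]  [3,6]  [8,9]  [7,10]  [14,15]  [15,16]  [19,20]  [20,21]  [21,22]  [22,23]
[0,1] uncovered → point at 1; [3,5] uncovered → point at 5; [8,9] uncovered → point at 9; [14,15] uncovered → point at 15; [19,20] uncovered → point at 20; [21,22] uncovered → point at 22.
Points: 1, 5, 9, 15, 20, 22 (6 total).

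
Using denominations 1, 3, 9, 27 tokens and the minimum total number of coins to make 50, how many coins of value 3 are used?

1

Use the largest denomination that fits, subtract, and repeat.
50 = 1×27 + 2×9 + 1×3 + 2×1
Count of 3: 1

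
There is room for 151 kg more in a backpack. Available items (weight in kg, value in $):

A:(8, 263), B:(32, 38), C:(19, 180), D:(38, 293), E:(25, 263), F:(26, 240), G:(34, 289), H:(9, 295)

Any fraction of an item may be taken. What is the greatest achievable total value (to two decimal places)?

1761.32

Greedy by value/weight ratio, highest first.
Ratios (sorted): A 32.88, H 32.78, E 10.52, C 9.47, F 9.23, G 8.50, D 7.71, B 1.19
take A (8 @ 263); take H (9 @ 295); take E (25 @ 263); take C (19 @ 180); take F (26 @ 240); take G (34 @ 289); take 30/38 of D → 231.32. Capacity used 151/151.
Total value = 1761.32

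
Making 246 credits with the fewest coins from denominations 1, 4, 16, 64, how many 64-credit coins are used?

3

Greedy: take as many of the largest coin as possible, then repeat with the remainder.
246 = 3×64 + 3×16 + 1×4 + 2×1
Count of 64: 3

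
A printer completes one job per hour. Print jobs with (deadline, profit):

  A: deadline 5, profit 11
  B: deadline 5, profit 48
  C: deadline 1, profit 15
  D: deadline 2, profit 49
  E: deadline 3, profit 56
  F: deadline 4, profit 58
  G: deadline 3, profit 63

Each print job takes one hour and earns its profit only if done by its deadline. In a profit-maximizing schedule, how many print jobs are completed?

Profit order: G=63 F=58 E=56 D=49 B=48 C=15 A=11
Assign: G→slot 3, F→slot 4, E→slot 2, D→slot 1, B→slot 5, C skipped, A skipped.
Slots: [1:D] [2:E] [3:G] [4:F] [5:B]
5 of 7 scheduled.

5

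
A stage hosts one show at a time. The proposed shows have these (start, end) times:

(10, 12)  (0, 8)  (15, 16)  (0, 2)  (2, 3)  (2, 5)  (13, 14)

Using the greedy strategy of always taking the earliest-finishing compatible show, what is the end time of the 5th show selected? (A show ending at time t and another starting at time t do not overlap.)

16

Greedy by earliest finish: after sorting by end time, pick each interval compatible with the last pick.
By end time: (0,2), (2,3), (2,5), (0,8), (10,12), (13,14), (15,16).
Pick (0,2); next start ≥ 2 → (2,3); next start ≥ 3 → (10,12); next start ≥ 12 → (13,14); next start ≥ 14 → (15,16).
Selected: (0,2) (2,3) (10,12) (13,14) (15,16)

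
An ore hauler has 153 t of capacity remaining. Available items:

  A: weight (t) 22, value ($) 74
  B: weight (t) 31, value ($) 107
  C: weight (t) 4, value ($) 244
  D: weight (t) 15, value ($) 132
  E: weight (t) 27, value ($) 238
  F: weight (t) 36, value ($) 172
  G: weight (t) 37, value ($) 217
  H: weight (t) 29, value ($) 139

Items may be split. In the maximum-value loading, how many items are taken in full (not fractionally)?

Ratios (sorted): C 61.00, E 8.81, D 8.80, G 5.86, H 4.79, F 4.78, B 3.45, A 3.36
take C (4 @ 244); take E (27 @ 238); take D (15 @ 132); take G (37 @ 217); take H (29 @ 139); take F (36 @ 172); take 5/31 of B → 17.26. Capacity used 153/153.
6 item(s) taken whole; one partial (take 5/31 of B).

6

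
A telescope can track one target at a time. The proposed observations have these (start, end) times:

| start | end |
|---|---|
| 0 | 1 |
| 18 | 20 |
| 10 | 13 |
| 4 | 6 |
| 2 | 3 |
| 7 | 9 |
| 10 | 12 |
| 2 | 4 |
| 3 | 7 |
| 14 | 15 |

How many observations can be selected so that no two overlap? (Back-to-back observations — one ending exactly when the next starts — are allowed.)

7

Greedy by earliest finish: after sorting by end time, pick each interval compatible with the last pick.
By end time: (0,1), (2,3), (2,4), (4,6), (3,7), (7,9), (10,12), (10,13), (14,15), (18,20).
Pick (0,1); next start ≥ 1 → (2,3); next start ≥ 3 → (4,6); next start ≥ 6 → (7,9); next start ≥ 9 → (10,12); next start ≥ 12 → (14,15); next start ≥ 15 → (18,20).
Selected 7 observations.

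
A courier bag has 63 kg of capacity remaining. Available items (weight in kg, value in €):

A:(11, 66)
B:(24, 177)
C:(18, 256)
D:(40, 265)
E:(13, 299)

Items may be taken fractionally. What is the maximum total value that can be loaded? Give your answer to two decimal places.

Ratios (sorted): E 23.00, C 14.22, B 7.38, D 6.62, A 6.00
take E (13 @ 299); take C (18 @ 256); take B (24 @ 177); take 8/40 of D → 53.00. Capacity used 63/63.
Total value = 785.00

785.00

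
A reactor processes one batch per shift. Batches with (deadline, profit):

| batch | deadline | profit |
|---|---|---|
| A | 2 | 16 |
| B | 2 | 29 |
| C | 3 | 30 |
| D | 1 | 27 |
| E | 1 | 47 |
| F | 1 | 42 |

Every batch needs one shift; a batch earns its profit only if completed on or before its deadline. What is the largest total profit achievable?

106

By profit: E(d1,47), F(d1,42), C(d3,30), B(d2,29), D(d1,27), A(d2,16)
E→slot 1; F skipped; C→slot 3; B→slot 2; D skipped; A skipped.
Profit = 47 + 29 + 30 = 106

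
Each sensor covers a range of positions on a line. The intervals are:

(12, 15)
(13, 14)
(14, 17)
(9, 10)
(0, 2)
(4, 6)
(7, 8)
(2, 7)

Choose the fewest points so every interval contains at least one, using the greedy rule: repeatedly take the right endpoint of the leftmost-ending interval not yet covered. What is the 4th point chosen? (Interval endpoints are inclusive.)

10

By right end: [0,2]  [4,6]  [2,7]  [7,8]  [9,10]  [13,14]  [12,15]  [14,17]
[0,2] uncovered → point at 2; [4,6] uncovered → point at 6; [7,8] uncovered → point at 8; [9,10] uncovered → point at 10; [13,14] uncovered → point at 14.
Points: 2, 6, 8, 10, 14 (5 total).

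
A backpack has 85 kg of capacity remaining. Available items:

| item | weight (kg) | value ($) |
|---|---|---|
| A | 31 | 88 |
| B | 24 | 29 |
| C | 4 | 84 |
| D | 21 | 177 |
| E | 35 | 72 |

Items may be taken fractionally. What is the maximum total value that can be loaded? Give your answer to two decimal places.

Greedy by value/weight ratio, highest first.
Ratios (sorted): C 21.00, D 8.43, A 2.84, E 2.06, B 1.21
take C (4 @ 84); take D (21 @ 177); take A (31 @ 88); take 29/35 of E → 59.66. Capacity used 85/85.
Total value = 408.66

408.66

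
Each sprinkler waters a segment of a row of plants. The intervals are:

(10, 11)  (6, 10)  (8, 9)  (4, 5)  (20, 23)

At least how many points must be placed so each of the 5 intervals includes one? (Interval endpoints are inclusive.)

Sort by right endpoint; whenever an interval is uncovered, place a point at its right end.
Sorted: [4,5] [8,9] [6,10] [10,11] [20,23]
{[4,5]} hit by 5; {[8,9],[6,10]} hit by 9; {[10,11]} hit by 11; {[20,23]} hit by 23.
Points: 5, 9, 11, 23 (4 total).

4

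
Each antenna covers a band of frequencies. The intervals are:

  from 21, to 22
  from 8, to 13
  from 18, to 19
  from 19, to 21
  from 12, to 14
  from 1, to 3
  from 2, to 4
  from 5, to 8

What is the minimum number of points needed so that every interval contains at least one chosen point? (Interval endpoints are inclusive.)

Sort by right endpoint; whenever an interval is uncovered, place a point at its right end.
By right end: [1,3]  [2,4]  [5,8]  [8,13]  [12,14]  [18,19]  [19,21]  [21,22]
[1,3] uncovered → point at 3; [5,8] uncovered → point at 8; [12,14] uncovered → point at 14; [18,19] uncovered → point at 19; [21,22] uncovered → point at 22.
Points: 3, 8, 14, 19, 22 (5 total).

5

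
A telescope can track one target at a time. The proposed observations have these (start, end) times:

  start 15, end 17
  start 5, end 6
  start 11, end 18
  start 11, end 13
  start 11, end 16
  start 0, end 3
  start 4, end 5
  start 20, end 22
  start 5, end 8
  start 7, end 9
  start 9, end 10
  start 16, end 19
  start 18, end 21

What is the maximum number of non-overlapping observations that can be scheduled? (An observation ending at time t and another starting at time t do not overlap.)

8

By end time: (0,3), (4,5), (5,6), (5,8), (7,9), (9,10), (11,13), (11,16), (15,17), (11,18), (16,19), (18,21), (20,22).
Pick (0,3); next start ≥ 3 → (4,5); next start ≥ 5 → (5,6); next start ≥ 6 → (7,9); next start ≥ 9 → (9,10); next start ≥ 10 → (11,13); next start ≥ 13 → (15,17); next start ≥ 17 → (18,21).
Selected 8 observations.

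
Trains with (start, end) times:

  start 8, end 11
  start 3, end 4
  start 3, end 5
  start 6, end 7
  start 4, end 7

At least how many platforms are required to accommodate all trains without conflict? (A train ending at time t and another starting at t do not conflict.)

The answer is the maximum number of intervals overlapping at any instant.
starts: [3, 3, 4, 6, 8]
ends:   [4, 5, 7, 7, 11]
s3→1 s3→2  — peak 2.

2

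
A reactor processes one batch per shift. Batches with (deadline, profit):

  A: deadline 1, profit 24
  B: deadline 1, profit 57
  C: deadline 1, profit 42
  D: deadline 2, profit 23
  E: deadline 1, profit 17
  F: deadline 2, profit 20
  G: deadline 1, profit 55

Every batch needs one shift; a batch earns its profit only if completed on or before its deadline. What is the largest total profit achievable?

80

Profit order: B=57 G=55 C=42 A=24 D=23 F=20 E=17
Assign: B→slot 1, G skipped, C skipped, A skipped, D→slot 2, F skipped, E skipped.
Slots: [1:B] [2:D]
Profit = 57 + 23 = 80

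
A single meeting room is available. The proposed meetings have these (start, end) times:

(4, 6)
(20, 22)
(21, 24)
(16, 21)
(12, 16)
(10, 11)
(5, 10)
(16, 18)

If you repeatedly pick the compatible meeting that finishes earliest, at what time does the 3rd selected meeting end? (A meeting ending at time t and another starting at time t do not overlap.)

16

Order by finish time; keep every interval that doesn't clash with the previous kept one.
By end time: (4,6), (5,10), (10,11), (12,16), (16,18), (16,21), (20,22), (21,24).
Pick (4,6); next start ≥ 6 → (10,11); next start ≥ 11 → (12,16); next start ≥ 16 → (16,18); next start ≥ 18 → (20,22).
Selected: (4,6) (10,11) (12,16) (16,18) (20,22)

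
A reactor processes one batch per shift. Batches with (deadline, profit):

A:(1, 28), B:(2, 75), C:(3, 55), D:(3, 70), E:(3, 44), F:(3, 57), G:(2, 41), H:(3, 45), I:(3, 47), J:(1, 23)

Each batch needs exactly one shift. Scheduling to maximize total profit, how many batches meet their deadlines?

Take jobs in profit order; each goes to the latest open slot no later than its deadline.
Profit order: B=75 D=70 F=57 C=55 I=47 H=45 E=44 G=41 A=28 J=23
Assign: B→slot 2, D→slot 3, F→slot 1, C skipped, I skipped, H skipped, E skipped, G skipped, A skipped, J skipped.
Slots: [1:F] [2:B] [3:D]
3 of 10 scheduled.

3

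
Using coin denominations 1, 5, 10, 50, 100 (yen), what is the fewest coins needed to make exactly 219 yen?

219 − 2×100→19 − 1×10→9 − 1×5→4 − 4×1→0
Total coins = 2 + 1 + 1 + 4 = 8

8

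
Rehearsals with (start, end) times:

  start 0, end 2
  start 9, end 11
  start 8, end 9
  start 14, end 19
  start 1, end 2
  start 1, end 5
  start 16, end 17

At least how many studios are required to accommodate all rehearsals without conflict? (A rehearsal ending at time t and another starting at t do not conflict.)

3

starts: [0, 1, 1, 8, 9, 14, 16]
ends:   [2, 2, 5, 9, 11, 17, 19]
s0→1 s1→2 s1→3  — peak 3.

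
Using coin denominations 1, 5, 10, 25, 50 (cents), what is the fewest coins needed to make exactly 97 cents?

Greedy: take as many of the largest coin as possible, then repeat with the remainder.
97 = 1×50 + 1×25 + 2×10 + 2×1
Total coins = 1 + 1 + 2 + 2 = 6

6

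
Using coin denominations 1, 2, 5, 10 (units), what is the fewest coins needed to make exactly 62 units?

62 − 6×10→2 − 1×2→0
Total coins = 6 + 1 = 7

7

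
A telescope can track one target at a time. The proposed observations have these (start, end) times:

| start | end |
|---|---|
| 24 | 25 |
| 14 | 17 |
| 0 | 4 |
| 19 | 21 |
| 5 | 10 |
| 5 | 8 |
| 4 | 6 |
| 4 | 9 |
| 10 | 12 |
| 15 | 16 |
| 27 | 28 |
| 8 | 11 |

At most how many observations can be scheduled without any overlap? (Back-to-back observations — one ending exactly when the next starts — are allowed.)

7

Order by finish time; keep every interval that doesn't clash with the previous kept one.
Sorted by end: (0,4)  (4,6)  (5,8)  (4,9)  (5,10)  (8,11)  (10,12)  (15,16)  (14,17)  (19,21)  (24,25)  (27,28)
take (0,4); take (4,6); skip (4,9); take (8,11); take (15,16); skip (14,17); take (19,21); take (24,25); take (27,28).
Selected 7 observations.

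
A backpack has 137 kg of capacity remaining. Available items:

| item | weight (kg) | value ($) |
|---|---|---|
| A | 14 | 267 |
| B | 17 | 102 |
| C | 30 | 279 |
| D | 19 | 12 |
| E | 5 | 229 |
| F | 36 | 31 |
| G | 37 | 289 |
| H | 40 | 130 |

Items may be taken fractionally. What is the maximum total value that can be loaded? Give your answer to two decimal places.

1276.50

Greedy by value/weight ratio, highest first.
Order: E (229/5=45.80) > A (267/14=19.07) > C (279/30=9.30) > G (289/37=7.81) > B (102/17=6.00) > H (130/40=3.25) > F (31/36=0.86) > D (12/19=0.63)
Fill: take E (5 @ 229) → take A (14 @ 267) → take C (30 @ 279) → take G (37 @ 289) → take B (17 @ 102) → take 34/40 of H → 110.50; 137/137 used.
Total value = 1276.50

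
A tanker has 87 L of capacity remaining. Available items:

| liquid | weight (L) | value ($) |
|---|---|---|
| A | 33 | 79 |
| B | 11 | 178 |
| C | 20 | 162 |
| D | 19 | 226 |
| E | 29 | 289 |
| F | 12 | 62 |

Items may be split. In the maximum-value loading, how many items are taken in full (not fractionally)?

Greedy by value/weight ratio, highest first.
Ratios (sorted): B 16.18, D 11.89, E 9.97, C 8.10, F 5.17, A 2.39
take B (11 @ 178); take D (19 @ 226); take E (29 @ 289); take C (20 @ 162); take 8/12 of F → 41.33. Capacity used 87/87.
4 item(s) taken whole; one partial (take 8/12 of F).

4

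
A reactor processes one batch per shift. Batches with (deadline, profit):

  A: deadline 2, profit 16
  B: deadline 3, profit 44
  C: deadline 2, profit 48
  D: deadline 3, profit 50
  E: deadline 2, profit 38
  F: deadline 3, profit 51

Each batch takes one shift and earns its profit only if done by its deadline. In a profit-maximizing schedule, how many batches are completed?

3

Sort by profit descending; place each in the latest free slot ≤ its deadline.
Profit order: F=51 D=50 C=48 B=44 E=38 A=16
Assign: F→slot 3, D→slot 2, C→slot 1, B skipped, E skipped, A skipped.
Slots: [1:C] [2:D] [3:F]
3 of 6 scheduled.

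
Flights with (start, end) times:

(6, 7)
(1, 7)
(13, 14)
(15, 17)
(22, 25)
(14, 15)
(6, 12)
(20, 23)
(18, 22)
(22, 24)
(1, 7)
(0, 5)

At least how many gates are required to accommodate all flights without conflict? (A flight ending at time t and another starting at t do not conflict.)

4

Count concurrent intervals with a sweep; the peak is the room count.
Events (time:±→running): 0:+→1 1:+→2 1:+→3 5:-→2 6:+→3 6:+→4 … peak 4.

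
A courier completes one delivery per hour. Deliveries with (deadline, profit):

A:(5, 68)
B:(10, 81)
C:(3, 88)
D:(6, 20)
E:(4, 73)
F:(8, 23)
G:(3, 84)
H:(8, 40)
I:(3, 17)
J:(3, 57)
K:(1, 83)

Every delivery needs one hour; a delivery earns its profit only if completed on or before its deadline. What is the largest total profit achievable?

560

Sort by profit descending; place each in the latest free slot ≤ its deadline.
Profit order: C=88 G=84 K=83 B=81 E=73 A=68 J=57 H=40 F=23 D=20 I=17
Assign: C→slot 3, G→slot 2, K→slot 1, B→slot 10, E→slot 4, A→slot 5, J skipped, H→slot 8, F→slot 7, D→slot 6, I skipped.
Slots: [1:K] [2:G] [3:C] [4:E] [5:A] [6:D] [7:F] [8:H] [10:B]
Profit = 83 + 84 + 88 + 73 + 68 + 20 + 23 + 40 + 81 = 560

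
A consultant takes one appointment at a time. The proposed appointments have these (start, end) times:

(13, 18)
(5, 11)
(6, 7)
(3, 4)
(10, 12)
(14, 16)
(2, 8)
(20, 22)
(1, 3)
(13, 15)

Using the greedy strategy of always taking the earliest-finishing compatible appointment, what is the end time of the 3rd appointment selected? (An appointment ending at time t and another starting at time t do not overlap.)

7

Sorted by end: (1,3)  (3,4)  (6,7)  (2,8)  (5,11)  (10,12)  (13,15)  (14,16)  (13,18)  (20,22)
take (1,3); take (3,4); take (6,7); skip (5,11); take (10,12); take (13,15); skip (14,16); skip (13,18); take (20,22).
Selected: (1,3) (3,4) (6,7) (10,12) (13,15) (20,22)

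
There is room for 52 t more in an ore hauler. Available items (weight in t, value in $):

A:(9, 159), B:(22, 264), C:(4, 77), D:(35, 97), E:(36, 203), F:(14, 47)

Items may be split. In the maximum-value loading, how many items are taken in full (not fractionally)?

3

Sort by value per unit weight and fill in that order.
Ratios (sorted): C 19.25, A 17.67, B 12.00, E 5.64, F 3.36, D 2.77
take C (4 @ 77); take A (9 @ 159); take B (22 @ 264); take 17/36 of E → 95.86. Capacity used 52/52.
3 item(s) taken whole; one partial (take 17/36 of E).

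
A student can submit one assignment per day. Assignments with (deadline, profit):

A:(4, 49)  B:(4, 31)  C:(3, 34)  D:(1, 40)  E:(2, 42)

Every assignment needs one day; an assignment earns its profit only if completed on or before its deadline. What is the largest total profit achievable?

Take jobs in profit order; each goes to the latest open slot no later than its deadline.
Profit order: A=49 E=42 D=40 C=34 B=31
Assign: A→slot 4, E→slot 2, D→slot 1, C→slot 3, B skipped.
Slots: [1:D] [2:E] [3:C] [4:A]
Profit = 40 + 42 + 34 + 49 = 165

165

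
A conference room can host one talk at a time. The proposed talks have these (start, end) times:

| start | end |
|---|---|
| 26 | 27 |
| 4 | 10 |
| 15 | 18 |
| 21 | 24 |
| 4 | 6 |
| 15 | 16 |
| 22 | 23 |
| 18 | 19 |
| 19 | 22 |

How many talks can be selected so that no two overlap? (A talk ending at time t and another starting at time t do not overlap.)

Order by finish time; keep every interval that doesn't clash with the previous kept one.
By end time: (4,6), (4,10), (15,16), (15,18), (18,19), (19,22), (22,23), (21,24), (26,27).
Pick (4,6); next start ≥ 6 → (15,16); next start ≥ 16 → (18,19); next start ≥ 19 → (19,22); next start ≥ 22 → (22,23); next start ≥ 23 → (26,27).
Selected 6 talks.

6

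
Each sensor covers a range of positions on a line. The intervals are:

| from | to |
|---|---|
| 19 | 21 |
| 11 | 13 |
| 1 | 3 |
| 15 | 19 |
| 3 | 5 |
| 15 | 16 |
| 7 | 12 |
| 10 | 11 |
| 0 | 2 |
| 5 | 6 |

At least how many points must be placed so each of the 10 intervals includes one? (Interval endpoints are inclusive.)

By right end: [0,2]  [1,3]  [3,5]  [5,6]  [10,11]  [7,12]  [11,13]  [15,16]  [15,19]  [19,21]
[0,2] uncovered → point at 2; [3,5] uncovered → point at 5; [10,11] uncovered → point at 11; [15,16] uncovered → point at 16; [19,21] uncovered → point at 21.
Points: 2, 5, 11, 16, 21 (5 total).

5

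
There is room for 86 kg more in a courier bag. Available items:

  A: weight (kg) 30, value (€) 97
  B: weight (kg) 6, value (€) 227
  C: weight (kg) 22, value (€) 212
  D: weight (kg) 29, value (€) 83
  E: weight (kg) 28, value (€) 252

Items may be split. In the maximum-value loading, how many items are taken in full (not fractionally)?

4

Greedy by value/weight ratio, highest first.
Order: B (227/6=37.83) > C (212/22=9.64) > E (252/28=9.00) > A (97/30=3.23) > D (83/29=2.86)
Fill: take B (6 @ 227) → take C (22 @ 212) → take E (28 @ 252) → take A (30 @ 97); 86/86 used.
4 item(s) taken whole.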